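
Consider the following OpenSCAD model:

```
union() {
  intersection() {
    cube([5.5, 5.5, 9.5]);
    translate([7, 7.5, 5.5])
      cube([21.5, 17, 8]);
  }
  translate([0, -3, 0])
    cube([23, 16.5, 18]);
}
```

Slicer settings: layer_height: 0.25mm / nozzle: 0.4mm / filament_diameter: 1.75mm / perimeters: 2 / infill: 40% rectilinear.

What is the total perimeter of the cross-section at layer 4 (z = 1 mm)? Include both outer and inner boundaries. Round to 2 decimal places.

At z = 1 mm: the cube is present — its section is the full 5.5×5.5 rectangle (perimeter 22.00 mm); the cube at (7, 7.5) does not reach this height (z outside [5.5, 13.5]); After intersecting: at least one operand is absent at this height, so nothing remains; the 23×16.5 cube at (0, -3) contributes its full rectangle (perimeter 79.00 mm); Merging all regions: only the 23×16.5 cube at (0, -3) is present, so the union is just that shape — boundary = 79.00 mm. Overall, the cross-section is a single solid region. Total boundary length (outer) = 79.00 mm.

79.00 mm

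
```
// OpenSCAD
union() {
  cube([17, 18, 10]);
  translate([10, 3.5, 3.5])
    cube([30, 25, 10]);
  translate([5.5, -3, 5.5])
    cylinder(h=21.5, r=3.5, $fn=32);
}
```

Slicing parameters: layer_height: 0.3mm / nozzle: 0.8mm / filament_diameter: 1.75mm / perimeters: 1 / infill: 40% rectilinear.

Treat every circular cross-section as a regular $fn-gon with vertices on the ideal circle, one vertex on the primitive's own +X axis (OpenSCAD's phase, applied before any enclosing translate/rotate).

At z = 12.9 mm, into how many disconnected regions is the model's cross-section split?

At z = 12.9 mm: the cube is absent (z outside [0, 10]); the cube at (10, 3.5) (footprint 30×25) is included at this height; the cylinder at (5.5, -3): section is a regular 32-gon, circumradius r=3.5; Taking the union: the 2 present regions are separate (no shared area or edge), so areas and boundary lengths simply add and each stays a separate island — 2 connected regions. The result has 2 disconnected regions.

2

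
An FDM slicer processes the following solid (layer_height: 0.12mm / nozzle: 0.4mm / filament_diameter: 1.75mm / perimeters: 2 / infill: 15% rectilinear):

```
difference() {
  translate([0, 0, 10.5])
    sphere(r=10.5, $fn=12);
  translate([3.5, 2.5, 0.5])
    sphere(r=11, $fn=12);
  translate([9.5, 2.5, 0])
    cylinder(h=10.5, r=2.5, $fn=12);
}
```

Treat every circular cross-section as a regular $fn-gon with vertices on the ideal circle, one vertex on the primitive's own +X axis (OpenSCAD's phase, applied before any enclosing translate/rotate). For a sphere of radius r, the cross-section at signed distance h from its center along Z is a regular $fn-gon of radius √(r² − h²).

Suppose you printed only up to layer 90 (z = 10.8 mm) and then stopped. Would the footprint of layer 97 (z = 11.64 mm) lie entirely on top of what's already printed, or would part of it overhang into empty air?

Compare the two slices. At z = 10.8: the r=10.5 sphere slices to a regular 12-gon of circumradius 10.496 (√(r²−h²) with h=0.3 from center) (area = (12/2)·10.496²·sin(360°/12) = 330.48 mm²); the r=11 sphere at (3.5, 2.5) slices to a regular 12-gon of circumradius 3.861 (√(r²−h²) with h=10.3 from center) (area = (12/2)·3.861²·sin(360°/12) = 44.73 mm²); the cylinder at (9.5, 2.5) is absent (z outside [0, 10.5]); Subtracting the remaining from the first: starting from the r=10.5 sphere (330.48 mm²), the r=11 sphere at (3.5, 2.5) lies wholly inside it (removes its full 44.73 mm² and its 23.99 mm outline becomes a hole wall) — area = 285.75 mm². At z = 11.64: the r=10.5 sphere slices to a regular 12-gon of circumradius 10.438 (√(r²−h²) with h=1.14 from center) (area = (12/2)·10.438²·sin(360°/12) = 326.85 mm²); the sphere at (3.5, 2.5) is absent (|z−center|=11.140 > r=11); the cylinder at (9.5, 2.5) is absent (z outside [0, 10.5]); Taking the first minus the rest: none of the subtracted shapes is present at this height, so the r=10.5 sphere is unchanged — area = 326.85 mm². Checking containment: at z = 11.64 the cross-section extends beyond the z = 10.8 cross-section by about 44.73 mm².

part overhangs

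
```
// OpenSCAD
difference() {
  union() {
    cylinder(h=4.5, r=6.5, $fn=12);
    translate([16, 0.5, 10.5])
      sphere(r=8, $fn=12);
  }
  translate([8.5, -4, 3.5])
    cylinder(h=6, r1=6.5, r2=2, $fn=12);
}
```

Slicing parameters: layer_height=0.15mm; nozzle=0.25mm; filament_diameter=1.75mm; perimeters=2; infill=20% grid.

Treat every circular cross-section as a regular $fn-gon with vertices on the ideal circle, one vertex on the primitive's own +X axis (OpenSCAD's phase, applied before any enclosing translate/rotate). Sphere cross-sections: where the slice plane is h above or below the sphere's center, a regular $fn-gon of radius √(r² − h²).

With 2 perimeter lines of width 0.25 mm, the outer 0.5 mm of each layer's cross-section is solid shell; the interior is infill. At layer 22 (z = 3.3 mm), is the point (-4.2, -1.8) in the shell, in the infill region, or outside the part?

infill

At z = 3.3 mm: the cylinder: section is a regular 12-gon, circumradius r=6.5; the r=8 sphere at (16, 0.5) slices to a regular 12-gon of circumradius 3.487 (√(r²−h²) with h=7.2 from center); Taking the union: the 2 present regions are separate (no shared area or edge), so areas and boundary lengths simply add and each stays a separate island — 2 connected regions; the cone at (8.5, -4) is not intersected at this z (z outside [3.5, 9.5]); Taking the first minus the rest: none of the subtracted shapes is present at this height, so that combined region is unchanged — 2 connected regions. Overall, the cross-section has 2 separate islands. The nearest boundary edge runs (-5.63, -3.25)→(-6.50, 0.00); distance from the point to it = 1.76 mm. (Shell/infill is judged within the island containing the point — the largest one.) The point is inside the cross-section and 1.76 mm from the nearest boundary — more than the 0.5 mm shell width (2 × 0.25), so it's in the infill interior.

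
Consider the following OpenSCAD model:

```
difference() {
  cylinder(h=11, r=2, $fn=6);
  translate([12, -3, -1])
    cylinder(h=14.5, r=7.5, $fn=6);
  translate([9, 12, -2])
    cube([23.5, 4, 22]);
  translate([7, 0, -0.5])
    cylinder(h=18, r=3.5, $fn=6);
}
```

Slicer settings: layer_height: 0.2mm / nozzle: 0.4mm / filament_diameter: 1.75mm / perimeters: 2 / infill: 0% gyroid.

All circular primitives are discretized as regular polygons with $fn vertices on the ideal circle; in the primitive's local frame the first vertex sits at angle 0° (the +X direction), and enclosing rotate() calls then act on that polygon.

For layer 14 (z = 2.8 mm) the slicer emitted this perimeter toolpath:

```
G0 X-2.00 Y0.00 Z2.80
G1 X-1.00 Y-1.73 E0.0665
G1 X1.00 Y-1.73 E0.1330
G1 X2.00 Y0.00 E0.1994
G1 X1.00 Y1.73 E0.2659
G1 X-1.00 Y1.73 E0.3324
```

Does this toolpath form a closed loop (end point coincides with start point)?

Start point (G0): (-2.00, 0.00). End point (last G1): the path does not return to the start — open.

no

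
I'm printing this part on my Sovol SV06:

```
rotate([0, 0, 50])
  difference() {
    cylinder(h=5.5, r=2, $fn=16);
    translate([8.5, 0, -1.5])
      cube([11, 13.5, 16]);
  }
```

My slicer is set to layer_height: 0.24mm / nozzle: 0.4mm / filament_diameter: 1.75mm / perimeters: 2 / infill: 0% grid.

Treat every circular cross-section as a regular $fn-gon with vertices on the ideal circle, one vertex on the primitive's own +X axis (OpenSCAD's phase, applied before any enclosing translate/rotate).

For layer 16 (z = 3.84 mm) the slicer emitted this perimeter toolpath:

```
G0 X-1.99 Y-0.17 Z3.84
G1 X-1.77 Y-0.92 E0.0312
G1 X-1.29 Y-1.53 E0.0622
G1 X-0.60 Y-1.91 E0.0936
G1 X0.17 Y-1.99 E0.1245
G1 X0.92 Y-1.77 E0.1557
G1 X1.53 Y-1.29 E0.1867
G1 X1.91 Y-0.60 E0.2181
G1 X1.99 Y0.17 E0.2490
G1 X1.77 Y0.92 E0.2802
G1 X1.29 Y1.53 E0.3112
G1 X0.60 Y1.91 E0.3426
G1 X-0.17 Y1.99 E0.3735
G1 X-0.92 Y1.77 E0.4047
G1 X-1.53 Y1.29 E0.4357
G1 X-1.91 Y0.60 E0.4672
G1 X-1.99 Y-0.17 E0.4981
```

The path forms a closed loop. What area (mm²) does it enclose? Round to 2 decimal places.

Apply the shoelace formula to the sequence of (X, Y) vertices; enclosed area = 12.23 mm².

12.23 mm²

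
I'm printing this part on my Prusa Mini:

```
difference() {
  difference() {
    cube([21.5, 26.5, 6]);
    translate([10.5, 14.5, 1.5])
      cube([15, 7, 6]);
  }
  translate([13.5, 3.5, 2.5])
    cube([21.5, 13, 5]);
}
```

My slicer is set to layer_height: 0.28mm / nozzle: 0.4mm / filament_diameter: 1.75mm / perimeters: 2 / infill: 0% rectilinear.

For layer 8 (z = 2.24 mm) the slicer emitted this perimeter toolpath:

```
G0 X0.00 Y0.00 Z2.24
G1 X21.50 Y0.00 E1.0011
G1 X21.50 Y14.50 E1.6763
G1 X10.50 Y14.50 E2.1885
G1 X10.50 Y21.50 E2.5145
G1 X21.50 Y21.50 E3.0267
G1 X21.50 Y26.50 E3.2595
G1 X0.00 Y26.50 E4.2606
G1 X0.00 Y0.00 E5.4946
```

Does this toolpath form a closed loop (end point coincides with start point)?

Start point (G0): (0.00, 0.00). End point (last G1): the path returns to the start — closed.

yes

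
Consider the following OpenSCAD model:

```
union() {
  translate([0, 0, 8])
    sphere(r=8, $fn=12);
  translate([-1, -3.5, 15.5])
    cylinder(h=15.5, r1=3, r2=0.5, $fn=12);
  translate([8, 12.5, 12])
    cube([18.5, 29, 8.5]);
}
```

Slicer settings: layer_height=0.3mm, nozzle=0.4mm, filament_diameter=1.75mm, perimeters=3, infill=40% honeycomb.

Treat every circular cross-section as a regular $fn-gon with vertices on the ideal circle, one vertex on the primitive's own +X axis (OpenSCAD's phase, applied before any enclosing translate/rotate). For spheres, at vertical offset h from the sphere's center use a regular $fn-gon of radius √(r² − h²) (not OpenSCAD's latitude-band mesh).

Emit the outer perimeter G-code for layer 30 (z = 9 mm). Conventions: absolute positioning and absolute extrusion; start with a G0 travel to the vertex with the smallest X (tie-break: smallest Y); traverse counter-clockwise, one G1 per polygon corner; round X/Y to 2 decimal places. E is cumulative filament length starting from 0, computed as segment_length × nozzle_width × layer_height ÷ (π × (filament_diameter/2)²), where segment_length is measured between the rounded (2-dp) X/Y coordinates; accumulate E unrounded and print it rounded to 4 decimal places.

At z = 9 mm: the sphere: section is a regular 12-gon, circumradius = √(r²−h²) = √(8²−1²) = 7.937; the cone at (-1, -3.5) does not reach this height (z outside [15.5, 31]); the cube at (8, 12.5) is absent (z outside [12, 20.5]); Merging all regions: only the r=8 sphere is present, so the union is just that shape — 1 connected region. The outline is a single polygon with 12 vertices. Extrusion per mm of travel: 0.4 × 0.3 / (π × 0.875²) = 0.049890. Accumulating E over each segment gives final E = 2.4595.

G0 X-7.94 Y0.00 Z9.00
G1 X-6.87 Y-3.97 E0.2051
G1 X-3.97 Y-6.87 E0.4097
G1 X0.00 Y-7.94 E0.6149
G1 X3.97 Y-6.87 E0.8200
G1 X6.87 Y-3.97 E1.0246
G1 X7.94 Y0.00 E1.2297
G1 X6.87 Y3.97 E1.4349
G1 X3.97 Y6.87 E1.6395
G1 X0.00 Y7.94 E1.8446
G1 X-3.97 Y6.87 E2.0498
G1 X-6.87 Y3.97 E2.2544
G1 X-7.94 Y0.00 E2.4595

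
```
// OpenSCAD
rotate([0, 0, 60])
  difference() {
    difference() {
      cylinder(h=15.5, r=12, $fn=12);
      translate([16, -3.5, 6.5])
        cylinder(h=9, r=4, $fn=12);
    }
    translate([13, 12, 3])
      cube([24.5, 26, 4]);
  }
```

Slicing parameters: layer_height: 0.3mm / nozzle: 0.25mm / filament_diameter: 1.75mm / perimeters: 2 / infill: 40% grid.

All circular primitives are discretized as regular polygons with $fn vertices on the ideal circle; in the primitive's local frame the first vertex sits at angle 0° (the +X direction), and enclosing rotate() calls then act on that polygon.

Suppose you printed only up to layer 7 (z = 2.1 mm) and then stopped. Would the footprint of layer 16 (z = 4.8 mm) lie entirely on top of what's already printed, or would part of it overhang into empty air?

Compare the two slices. At z = 2.1: the r=12 cylinder gives a regular 12-gon of circumradius 12 (constant along its height) (area = (12/2)·12.000²·sin(360°/12) = 432.00 mm²); the cylinder at (16, -3.5) does not reach this height (z outside [6.5, 15.5]); After the difference (first − rest): none of the subtracted shapes is present at this height, so the r=12 cylinder is unchanged — area = 432.00 mm²; the cube at (13, 12) is not intersected at this z (z outside [3, 7]); Subtracting the remaining from the first: none of the subtracted shapes is present at this height, so the result so far is unchanged — area = 432.00 mm²; (whole slice rotated 60° about Z — lengths, areas and connectivity unchanged). At z = 4.8: the r=12 cylinder contributes a regular 12-gon of circumradius 12 (area = (12/2)·12.000²·sin(360°/12) = 432.00 mm²); the cylinder at (16, -3.5) is not intersected at this z (z outside [6.5, 15.5]); After the difference (first − rest): none of the subtracted shapes is present at this height, so the r=12 cylinder is unchanged — area = 432.00 mm²; the cube at (13, 12) is present — its section is the full 24.5×26 rectangle (area 637.00 mm²); Subtracting the remaining from the first: starting from the result so far (432.00 mm²), the 24.5×26 cube at (13, 12) misses the remaining region (no effect) — area = 432.00 mm²; (whole slice rotated 60° about Z — lengths, areas and connectivity unchanged). Checking containment: the cross-section at z = 4.8 is a subset of the cross-section at z = 2.1.

entirely on top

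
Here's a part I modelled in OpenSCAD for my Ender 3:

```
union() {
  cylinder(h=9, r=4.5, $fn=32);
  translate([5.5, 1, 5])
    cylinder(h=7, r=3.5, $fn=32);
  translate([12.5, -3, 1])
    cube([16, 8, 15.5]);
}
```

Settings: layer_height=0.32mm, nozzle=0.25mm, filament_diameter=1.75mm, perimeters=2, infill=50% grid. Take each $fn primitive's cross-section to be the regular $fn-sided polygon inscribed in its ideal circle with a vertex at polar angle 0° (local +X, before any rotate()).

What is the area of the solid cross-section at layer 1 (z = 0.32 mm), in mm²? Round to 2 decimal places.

63.21 mm²

At z = 0.32 mm: the r=4.5 cylinder contributes a regular 32-gon of circumradius 4.5 (area = (32/2)·4.500²·sin(360°/32) = 63.21 mm²); the cylinder at (5.5, 1) is not intersected at this z (z outside [5, 12]); the cube at (12.5, -3) is absent (z outside [1, 16.5]); Combining (union): only the r=4.5 cylinder is present, so the union is just that shape — area = 63.21 mm². Overall, the cross-section is a single solid region. Net area = 63.21 mm².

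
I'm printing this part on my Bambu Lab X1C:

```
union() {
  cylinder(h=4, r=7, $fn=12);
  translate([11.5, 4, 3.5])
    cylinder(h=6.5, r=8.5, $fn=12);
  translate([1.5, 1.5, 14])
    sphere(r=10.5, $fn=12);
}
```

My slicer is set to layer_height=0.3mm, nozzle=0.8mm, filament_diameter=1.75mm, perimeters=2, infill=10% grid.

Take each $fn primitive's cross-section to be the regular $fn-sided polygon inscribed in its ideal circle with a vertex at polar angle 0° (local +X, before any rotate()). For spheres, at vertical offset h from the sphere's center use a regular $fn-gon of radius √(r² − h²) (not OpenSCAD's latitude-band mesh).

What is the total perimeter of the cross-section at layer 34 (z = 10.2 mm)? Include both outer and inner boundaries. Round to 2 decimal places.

At z = 10.2 mm: the cylinder is absent (z outside [0, 4]); the cylinder at (11.5, 4) does not reach this height (z outside [3.5, 10]); the r=10.5 sphere at (1.5, 1.5) contributes a regular 12-gon of circumradius √(10.5²−3.8²) = 9.788 (perimeter = 2·12·9.788·sin(180°/12) = 60.80 mm); Taking the union: only the r=10.5 sphere at (1.5, 1.5) is present, so the union is just that shape — boundary = 60.80 mm. Overall, the cross-section is a single solid region. Total boundary length (outer) = 60.80 mm.

60.80 mm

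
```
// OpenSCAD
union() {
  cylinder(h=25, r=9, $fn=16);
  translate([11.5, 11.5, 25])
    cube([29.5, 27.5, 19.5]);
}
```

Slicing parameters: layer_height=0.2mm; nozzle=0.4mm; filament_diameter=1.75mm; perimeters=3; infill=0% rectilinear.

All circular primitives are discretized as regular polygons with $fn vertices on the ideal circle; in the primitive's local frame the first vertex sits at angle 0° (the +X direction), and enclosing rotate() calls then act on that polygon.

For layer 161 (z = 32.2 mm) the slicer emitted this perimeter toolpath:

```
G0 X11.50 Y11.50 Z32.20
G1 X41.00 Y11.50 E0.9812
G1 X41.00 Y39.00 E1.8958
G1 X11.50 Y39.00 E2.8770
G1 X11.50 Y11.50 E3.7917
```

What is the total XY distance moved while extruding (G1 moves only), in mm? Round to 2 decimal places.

114.00 mm

Sum the Euclidean lengths of each G1 segment: total = 114.00 mm.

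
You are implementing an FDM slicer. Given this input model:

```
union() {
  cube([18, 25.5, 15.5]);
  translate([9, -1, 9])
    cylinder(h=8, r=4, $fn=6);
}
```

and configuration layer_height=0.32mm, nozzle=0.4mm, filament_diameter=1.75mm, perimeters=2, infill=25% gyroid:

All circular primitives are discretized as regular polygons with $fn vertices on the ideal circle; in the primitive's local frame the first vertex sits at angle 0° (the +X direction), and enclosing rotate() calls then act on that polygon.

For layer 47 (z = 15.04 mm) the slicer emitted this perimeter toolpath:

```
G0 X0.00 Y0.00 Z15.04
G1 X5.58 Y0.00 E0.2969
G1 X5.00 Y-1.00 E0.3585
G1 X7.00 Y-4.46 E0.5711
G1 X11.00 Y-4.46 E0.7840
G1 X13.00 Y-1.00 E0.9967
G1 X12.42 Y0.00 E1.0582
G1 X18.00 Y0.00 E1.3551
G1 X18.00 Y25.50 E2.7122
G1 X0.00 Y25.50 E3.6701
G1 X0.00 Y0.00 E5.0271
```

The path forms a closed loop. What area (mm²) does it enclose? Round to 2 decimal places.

Apply the shoelace formula to the sequence of (X, Y) vertices; enclosed area = 487.18 mm².

487.18 mm²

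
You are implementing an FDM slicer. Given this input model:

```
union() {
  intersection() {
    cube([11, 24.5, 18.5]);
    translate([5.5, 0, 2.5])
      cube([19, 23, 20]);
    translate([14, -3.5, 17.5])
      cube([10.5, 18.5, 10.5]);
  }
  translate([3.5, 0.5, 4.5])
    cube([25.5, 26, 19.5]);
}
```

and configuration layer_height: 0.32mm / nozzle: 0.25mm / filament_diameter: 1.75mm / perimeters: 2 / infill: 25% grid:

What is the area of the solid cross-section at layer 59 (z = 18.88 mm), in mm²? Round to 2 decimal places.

663.00 mm²

At z = 18.88 mm: the cube does not reach this height (z outside [0, 18.5]); the cube at (5.5, 0) is present — its section is the full 19×23 rectangle (area 437.00 mm²); the cube at (14, -3.5) is present — its section is the full 10.5×18.5 rectangle (area 194.25 mm²); Taking the intersection: at least one operand is absent at this height, so nothing remains; the cube at (3.5, 0.5) (footprint 25.5×26) is included at this height (area 663.00 mm²); Combining (union): only the 25.5×26 cube at (3.5, 0.5) is present, so the union is just that shape — area = 663.00 mm². Overall, the cross-section is a single solid region. Net area = 663.00 mm².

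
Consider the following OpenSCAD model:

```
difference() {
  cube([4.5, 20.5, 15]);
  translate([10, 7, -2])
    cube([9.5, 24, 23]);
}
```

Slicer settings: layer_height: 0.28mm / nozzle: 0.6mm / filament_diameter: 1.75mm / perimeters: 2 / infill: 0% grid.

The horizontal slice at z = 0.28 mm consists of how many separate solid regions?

At z = 0.28 mm: the cube is present — its section is the full 4.5×20.5 rectangle; the 9.5×24 cube at (10, 7) contributes its full rectangle; After the difference (first − rest): starting from the 4.5×20.5 cube, the 9.5×24 cube at (10, 7) misses the remaining region (no effect) — 1 connected region. The result has 1 disconnected region.

1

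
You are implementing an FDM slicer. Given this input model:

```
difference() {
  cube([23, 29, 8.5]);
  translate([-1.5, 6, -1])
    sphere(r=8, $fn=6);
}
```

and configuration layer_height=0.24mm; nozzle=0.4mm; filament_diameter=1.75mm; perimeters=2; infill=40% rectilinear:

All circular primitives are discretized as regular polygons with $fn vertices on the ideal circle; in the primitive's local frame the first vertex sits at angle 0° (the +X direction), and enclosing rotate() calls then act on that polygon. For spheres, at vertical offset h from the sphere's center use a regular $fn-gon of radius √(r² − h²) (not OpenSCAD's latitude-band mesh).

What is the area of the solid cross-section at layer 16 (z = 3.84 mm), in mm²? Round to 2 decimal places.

At z = 3.84 mm: the cube is present — its section is the full 23×29 rectangle (area 667.00 mm²); the r=8 sphere at (-1.5, 6) contributes a regular 6-gon of circumradius √(8²−4.84²) = 6.370 (area = (6/2)·6.370²·sin(360°/6) = 105.42 mm²); Taking the first minus the rest: starting from the 23×29 cube (667.00 mm²), the r=8 sphere at (-1.5, 6) partially overlaps it — only the 36.16 mm² overlap (of its 105.42 mm²) is removed, clipping the outline — area = 630.84 mm². Overall, the cross-section is a single solid region. Net area = 630.84 mm².

630.84 mm²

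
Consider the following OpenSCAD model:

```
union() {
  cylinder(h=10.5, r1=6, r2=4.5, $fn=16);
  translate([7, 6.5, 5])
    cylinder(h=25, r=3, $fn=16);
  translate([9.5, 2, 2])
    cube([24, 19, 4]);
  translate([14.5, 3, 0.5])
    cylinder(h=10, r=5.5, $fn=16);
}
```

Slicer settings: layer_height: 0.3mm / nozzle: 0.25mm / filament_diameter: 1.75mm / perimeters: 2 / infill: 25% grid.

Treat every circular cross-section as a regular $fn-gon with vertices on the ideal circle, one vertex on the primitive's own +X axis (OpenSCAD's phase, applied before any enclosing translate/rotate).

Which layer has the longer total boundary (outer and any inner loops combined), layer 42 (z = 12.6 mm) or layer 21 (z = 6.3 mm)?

layer 21 (z = 6.3 mm)

Layer 42 (z = 12.6): the cone is not intersected at this z (z outside [0, 10.5]); the r=3 cylinder at (7, 6.5) gives a regular 16-gon of circumradius 3 (constant along its height) (perimeter = 2·16·3.000·sin(180°/16) = 18.73 mm); the cube at (9.5, 2) is not intersected at this z (z outside [2, 6]); the cylinder at (14.5, 3) is not intersected at this z (z outside [0.5, 10.5]); Combining (union): only the r=3 cylinder at (7, 6.5) is present, so the union is just that shape — boundary = 18.73 mm. So its perimeter = 18.73 mm. Layer 21 (z = 6.3): the cone (r1=6→r2=4.5) has section circumradius 5.100 here — a regular 16-gon (perimeter = 2·16·5.100·sin(180°/16) = 31.84 mm); the r=3 cylinder at (7, 6.5) gives a regular 16-gon of circumradius 3 (constant along its height) (perimeter = 2·16·3.000·sin(180°/16) = 18.73 mm); the cube at (9.5, 2) is absent (z outside [2, 6]); the r=5.5 cylinder at (14.5, 3) contributes a regular 16-gon of circumradius 5.5 (perimeter = 2·16·5.500·sin(180°/16) = 34.34 mm); Taking the union: the regions partially overlap (shared area 0.12 mm²), so the edge portions inside another operand are dropped and the merged outline is re-measured after clipping — boundary = 82.53 mm. So its perimeter = 82.53 mm. Layer 21 is larger (82.53 vs 18.73 mm).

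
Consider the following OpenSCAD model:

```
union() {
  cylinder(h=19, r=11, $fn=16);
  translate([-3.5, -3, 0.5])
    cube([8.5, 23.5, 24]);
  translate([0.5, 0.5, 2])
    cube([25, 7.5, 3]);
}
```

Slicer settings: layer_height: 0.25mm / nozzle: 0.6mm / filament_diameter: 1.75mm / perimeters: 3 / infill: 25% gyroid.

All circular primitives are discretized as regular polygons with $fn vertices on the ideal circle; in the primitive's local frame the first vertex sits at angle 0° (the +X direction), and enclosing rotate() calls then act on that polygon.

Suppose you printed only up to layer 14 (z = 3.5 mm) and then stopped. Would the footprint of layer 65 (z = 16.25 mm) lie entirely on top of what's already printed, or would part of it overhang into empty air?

Compare the two slices. At z = 3.5: the r=11 cylinder contributes a regular 16-gon of circumradius 11 (area = (16/2)·11.000²·sin(360°/16) = 370.44 mm²); the cube at (-3.5, -3) is present — its section is the full 8.5×23.5 rectangle (area 199.75 mm²); the cube at (0.5, 0.5) is present — its section is the full 25×7.5 rectangle (area 187.50 mm²); Merging all regions: the regions partially overlap — summed areas 757.69 mm² minus the doubly-counted overlap 184.17 mm² gives 573.52 mm² — area = 573.52 mm². At z = 16.25: the r=11 cylinder gives a regular 16-gon of circumradius 11 (constant along its height) (area = (16/2)·11.000²·sin(360°/16) = 370.44 mm²); the cube at (-3.5, -3) (footprint 8.5×23.5) is included at this height (area 199.75 mm²); the cube at (0.5, 0.5) does not reach this height (z outside [2, 5]); Combining (union): the regions partially overlap — summed areas 570.19 mm² minus the doubly-counted overlap 115.15 mm² gives 455.04 mm² — area = 455.04 mm². Checking containment: the cross-section at z = 16.25 is a subset of the cross-section at z = 3.5.

entirely on top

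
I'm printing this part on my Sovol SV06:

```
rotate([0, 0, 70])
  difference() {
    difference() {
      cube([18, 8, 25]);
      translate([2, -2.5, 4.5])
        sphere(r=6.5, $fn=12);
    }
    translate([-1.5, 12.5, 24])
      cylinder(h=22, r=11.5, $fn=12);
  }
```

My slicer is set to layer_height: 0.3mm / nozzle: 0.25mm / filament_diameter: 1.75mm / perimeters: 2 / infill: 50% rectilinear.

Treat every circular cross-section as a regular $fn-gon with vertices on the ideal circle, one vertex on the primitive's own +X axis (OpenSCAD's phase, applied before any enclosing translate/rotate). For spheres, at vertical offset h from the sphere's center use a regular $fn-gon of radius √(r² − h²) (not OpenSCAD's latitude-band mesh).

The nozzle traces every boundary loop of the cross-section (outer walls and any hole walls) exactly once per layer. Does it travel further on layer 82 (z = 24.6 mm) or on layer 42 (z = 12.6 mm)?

Layer 82 (z = 24.6): the cube (footprint 18×8) is included at this height (perimeter 52.00 mm); the sphere at (2, -2.5) does not reach this height (|z−center|=20.100 > r=6.5); After the difference (first − rest): none of the subtracted shapes is present at this height, so the 18×8 cube is unchanged — boundary = 52.00 mm; the r=11.5 cylinder at (-1.5, 12.5) contributes a regular 12-gon of circumradius 11.5 (perimeter = 2·12·11.500·sin(180°/12) = 71.43 mm); Subtracting the remaining from the first: starting from the result so far, the r=11.5 cylinder at (-1.5, 12.5) partially overlaps it — only the 39.95 mm² overlap (of its 396.75 mm²) is removed, clipping the outline — boundary = 48.25 mm; (rotated 70° about Z; rotation is an isometry so areas/perimeters/island counts are preserved). So its perimeter = 48.25 mm. Layer 42 (z = 12.6): the cube (footprint 18×8) is included at this height (perimeter 52.00 mm); the sphere at (2, -2.5) is absent (|z−center|=8.100 > r=6.5); Subtracting the remaining from the first: none of the subtracted shapes is present at this height, so the 18×8 cube is unchanged — boundary = 52.00 mm; the cylinder at (-1.5, 12.5) is absent (z outside [24, 46]); Subtracting the remaining from the first: none of the subtracted shapes is present at this height, so that combined region is unchanged — boundary = 52.00 mm; (whole slice rotated 70° about Z — lengths, areas and connectivity unchanged). So its perimeter = 52.00 mm. Layer 42 is larger (52.00 vs 48.25 mm).

layer 42 (z = 12.6 mm)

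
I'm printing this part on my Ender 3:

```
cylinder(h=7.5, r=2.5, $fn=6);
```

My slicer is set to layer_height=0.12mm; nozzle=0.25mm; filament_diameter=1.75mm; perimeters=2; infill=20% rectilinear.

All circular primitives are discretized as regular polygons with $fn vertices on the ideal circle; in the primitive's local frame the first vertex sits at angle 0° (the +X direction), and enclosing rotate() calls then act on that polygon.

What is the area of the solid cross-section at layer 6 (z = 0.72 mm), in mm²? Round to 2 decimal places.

16.24 mm²

At z = 0.72 mm: the r=2.5 cylinder contributes a regular 6-gon of circumradius 2.5 (area = (6/2)·2.500²·sin(360°/6) = 16.24 mm²). Overall, the cross-section is a single solid region. Net area = 16.24 mm².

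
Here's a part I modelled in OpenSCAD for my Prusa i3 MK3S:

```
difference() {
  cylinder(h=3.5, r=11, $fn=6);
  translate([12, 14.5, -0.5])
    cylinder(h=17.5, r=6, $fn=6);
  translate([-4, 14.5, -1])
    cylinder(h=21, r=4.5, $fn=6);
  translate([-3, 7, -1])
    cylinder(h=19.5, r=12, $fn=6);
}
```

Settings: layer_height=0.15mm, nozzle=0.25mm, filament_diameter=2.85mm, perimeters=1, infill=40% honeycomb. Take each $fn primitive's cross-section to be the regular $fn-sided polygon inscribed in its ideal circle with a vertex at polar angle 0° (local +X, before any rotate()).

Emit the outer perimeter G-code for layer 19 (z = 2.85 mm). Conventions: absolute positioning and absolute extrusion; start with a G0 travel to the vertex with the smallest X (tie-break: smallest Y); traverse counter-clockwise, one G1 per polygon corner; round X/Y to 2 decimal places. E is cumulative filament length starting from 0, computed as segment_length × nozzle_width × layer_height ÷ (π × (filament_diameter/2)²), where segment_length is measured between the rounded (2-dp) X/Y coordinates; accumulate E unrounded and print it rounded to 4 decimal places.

G0 X-11.00 Y0.00 Z2.85
G1 X-5.50 Y-9.53 E0.0647
G1 X5.50 Y-9.53 E0.1293
G1 X11.00 Y0.00 E0.1940
G1 X7.98 Y5.23 E0.2295
G1 X3.00 Y-3.39 E0.2880
G1 X-9.00 Y-3.39 E0.3586
G1 X-10.98 Y0.04 E0.3819
G1 X-11.00 Y0.00 E0.3821

At z = 2.85 mm: the r=11 cylinder contributes a regular 6-gon of circumradius 11; the r=6 cylinder at (12, 14.5) gives a regular 6-gon of circumradius 6 (constant along its height); the cylinder at (-4, 14.5): section is a regular 6-gon, circumradius r=4.5; the r=12 cylinder at (-3, 7) contributes a regular 6-gon of circumradius 12; Taking the first minus the rest: starting from the r=11 cylinder, the r=6 cylinder at (12, 14.5) misses the remaining region (no effect); the r=4.5 cylinder at (-4, 14.5) misses the remaining region (no effect); the r=12 cylinder at (-3, 7) partially overlaps it — only the 188.73 mm² overlap (of its 374.12 mm²) is removed, clipping the outline — 1 connected region. The outline is a single polygon with 8 vertices. Extrusion per mm of travel: 0.25 × 0.15 / (π × 1.425²) = 0.005878. Accumulating E over each segment gives final E = 0.3821.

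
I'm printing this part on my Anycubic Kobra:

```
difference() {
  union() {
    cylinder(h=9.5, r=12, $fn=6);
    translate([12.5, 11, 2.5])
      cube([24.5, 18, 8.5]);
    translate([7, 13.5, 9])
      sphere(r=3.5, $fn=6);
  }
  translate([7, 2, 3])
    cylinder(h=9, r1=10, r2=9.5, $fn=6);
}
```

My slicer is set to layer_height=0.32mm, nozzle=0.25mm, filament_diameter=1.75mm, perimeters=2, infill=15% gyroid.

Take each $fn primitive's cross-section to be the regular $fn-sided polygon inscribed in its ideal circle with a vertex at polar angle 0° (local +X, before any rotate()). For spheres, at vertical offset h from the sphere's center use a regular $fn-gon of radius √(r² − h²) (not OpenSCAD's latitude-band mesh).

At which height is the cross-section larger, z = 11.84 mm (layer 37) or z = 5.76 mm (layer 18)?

layer 18 (z = 5.76 mm)

Layer 37 (z = 11.84): the cylinder does not reach this height (z outside [0, 9.5]); the cube at (12.5, 11) does not reach this height (z outside [2.5, 11]); the sphere at (7, 13.5): section is a regular 6-gon, circumradius = √(r²−h²) = √(3.5²−2.84²) = 2.046 (area = (6/2)·2.046²·sin(360°/6) = 10.87 mm²); Merging all regions: only the r=3.5 sphere at (7, 13.5) is present, so the union is just that shape — area = 10.87 mm²; the cone at (7, 2) (r1=10→r2=9.5) has section circumradius 9.509 here — a regular 6-gon (area = (6/2)·9.509²·sin(360°/6) = 234.92 mm²); After the difference (first − rest): starting from that combined region (10.87 mm²), the cone at (7, 2) misses the remaining region (no effect) — area = 10.87 mm². So its area = 10.87 mm². Layer 18 (z = 5.76): the r=12 cylinder contributes a regular 6-gon of circumradius 12 (area = (6/2)·12.000²·sin(360°/6) = 374.12 mm²); the cube at (12.5, 11) is present — its section is the full 24.5×18 rectangle (area 441.00 mm²); the r=3.5 sphere at (7, 13.5) contributes a regular 6-gon of circumradius √(3.5²−3.24²) = 1.324 (area = (6/2)·1.324²·sin(360°/6) = 4.55 mm²); Merging all regions: the 3 present regions are separate (no shared area or edge), so areas and boundary lengths simply add and each stays a separate island — area = 819.68 mm²; the cone at (7, 2) contributes a regular 6-gon of circumradius 9.847 (interpolated between r1=10 and r2=9.5 at t=0.307) (area = (6/2)·9.847²·sin(360°/6) = 251.90 mm²); Subtracting the remaining from the first: starting from the result so far (819.68 mm²), the cone at (7, 2) partially overlaps it — only the 166.40 mm² overlap (of its 251.90 mm²) is removed, clipping the outline — area = 653.27 mm². So its area = 653.27 mm². Layer 18 is larger (653.27 vs 10.87 mm²).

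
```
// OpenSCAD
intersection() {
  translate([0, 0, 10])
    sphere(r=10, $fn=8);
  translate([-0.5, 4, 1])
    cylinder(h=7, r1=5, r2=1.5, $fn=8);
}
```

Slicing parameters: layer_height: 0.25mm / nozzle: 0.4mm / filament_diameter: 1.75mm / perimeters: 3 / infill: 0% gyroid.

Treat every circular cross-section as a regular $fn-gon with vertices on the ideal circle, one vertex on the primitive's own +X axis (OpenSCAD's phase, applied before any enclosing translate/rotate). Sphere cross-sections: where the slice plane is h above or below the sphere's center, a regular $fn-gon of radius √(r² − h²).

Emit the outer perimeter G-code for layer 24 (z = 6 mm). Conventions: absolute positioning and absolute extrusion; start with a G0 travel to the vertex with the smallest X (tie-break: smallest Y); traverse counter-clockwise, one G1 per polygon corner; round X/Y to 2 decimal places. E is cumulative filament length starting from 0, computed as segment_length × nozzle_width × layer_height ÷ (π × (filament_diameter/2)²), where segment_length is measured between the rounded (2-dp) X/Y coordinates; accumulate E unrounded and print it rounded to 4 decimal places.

At z = 6 mm: the r=10 sphere slices to a regular 8-gon of circumradius 9.165 (√(r²−h²) with h=4 from center); the cone at (-0.5, 4) (r1=5→r2=1.5) has section circumradius 2.500 here — a regular 8-gon; Taking the intersection: the cone at (-0.5, 4) lies inside the r=10 sphere, so the common part is the cone at (-0.5, 4) itself — 1 connected region. The outline is a single polygon with 8 vertices. Extrusion per mm of travel: 0.4 × 0.25 / (π × 0.875²) = 0.041575. Accumulating E over each segment gives final E = 0.6368.

G0 X-3.00 Y4.00 Z6.00
G1 X-2.27 Y2.23 E0.0796
G1 X-0.50 Y1.50 E0.1592
G1 X1.27 Y2.23 E0.2388
G1 X2.00 Y4.00 E0.3184
G1 X1.27 Y5.77 E0.3980
G1 X-0.50 Y6.50 E0.4776
G1 X-2.27 Y5.77 E0.5572
G1 X-3.00 Y4.00 E0.6368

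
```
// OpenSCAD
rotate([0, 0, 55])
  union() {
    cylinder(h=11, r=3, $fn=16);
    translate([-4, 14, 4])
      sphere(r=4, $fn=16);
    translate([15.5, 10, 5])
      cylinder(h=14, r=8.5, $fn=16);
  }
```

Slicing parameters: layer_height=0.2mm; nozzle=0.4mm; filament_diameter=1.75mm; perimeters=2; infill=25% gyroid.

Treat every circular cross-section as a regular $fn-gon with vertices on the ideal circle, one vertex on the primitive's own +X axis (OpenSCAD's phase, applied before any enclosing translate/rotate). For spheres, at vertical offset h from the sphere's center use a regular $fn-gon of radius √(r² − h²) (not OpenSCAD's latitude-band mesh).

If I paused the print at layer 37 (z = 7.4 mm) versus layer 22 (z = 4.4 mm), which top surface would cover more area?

Layer 37 (z = 7.4): the r=3 cylinder gives a regular 16-gon of circumradius 3 (constant along its height) (area = (16/2)·3.000²·sin(360°/16) = 27.55 mm²); the r=4 sphere at (-4, 14) contributes a regular 16-gon of circumradius √(4²−3.4²) = 2.107 (area = (16/2)·2.107²·sin(360°/16) = 13.59 mm²); the cylinder at (15.5, 10): section is a regular 16-gon, circumradius r=8.5 (area = (16/2)·8.500²·sin(360°/16) = 221.19 mm²); Taking the union: the 3 present regions are separate (no shared area or edge), so areas and boundary lengths simply add and each stays a separate island — area = 262.34 mm²; (whole slice rotated 55° about Z — lengths, areas and connectivity unchanged). So its area = 262.34 mm². Layer 22 (z = 4.4): the cylinder: section is a regular 16-gon, circumradius r=3 (area = (16/2)·3.000²·sin(360°/16) = 27.55 mm²); the r=4 sphere at (-4, 14) slices to a regular 16-gon of circumradius 3.980 (√(r²−h²) with h=0.4 from center) (area = (16/2)·3.980²·sin(360°/16) = 48.49 mm²); the cylinder at (15.5, 10) is not intersected at this z (z outside [5, 19]); Merging all regions: the 2 present regions are separate (no shared area or edge), so areas and boundary lengths simply add and each stays a separate island — area = 76.05 mm²; (whole slice rotated 55° about Z — lengths, areas and connectivity unchanged). So its area = 76.05 mm². Layer 37 is larger (262.34 vs 76.05 mm²).

layer 37 (z = 7.4 mm)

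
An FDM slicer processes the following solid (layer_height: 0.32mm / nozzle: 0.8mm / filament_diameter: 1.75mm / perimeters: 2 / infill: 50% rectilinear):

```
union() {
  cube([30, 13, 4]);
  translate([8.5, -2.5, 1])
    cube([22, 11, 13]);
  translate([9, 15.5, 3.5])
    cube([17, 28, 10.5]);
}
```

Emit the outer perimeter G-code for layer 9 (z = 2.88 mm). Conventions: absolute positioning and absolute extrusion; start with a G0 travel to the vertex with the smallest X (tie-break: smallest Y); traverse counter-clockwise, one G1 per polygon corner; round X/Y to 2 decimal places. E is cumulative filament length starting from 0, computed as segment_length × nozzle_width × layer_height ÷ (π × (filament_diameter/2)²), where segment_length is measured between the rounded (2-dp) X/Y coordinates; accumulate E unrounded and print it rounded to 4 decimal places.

At z = 2.88 mm: the cube (footprint 30×13) is included at this height; the 22×11 cube at (8.5, -2.5) contributes its full rectangle; the cube at (9, 15.5) is not intersected at this z (z outside [3.5, 14]); Merging all regions: the regions partially overlap (shared area 182.75 mm²), so overlapping operands fuse into one piece — 1 connected region. The outline is a single polygon with 8 vertices. Extrusion per mm of travel: 0.8 × 0.32 / (π × 0.875²) = 0.106432. Accumulating E over each segment gives final E = 9.7918.

G0 X0.00 Y0.00 Z2.88
G1 X8.50 Y0.00 E0.9047
G1 X8.50 Y-2.50 E1.1708
G1 X30.50 Y-2.50 E3.5123
G1 X30.50 Y8.50 E4.6830
G1 X30.00 Y8.50 E4.7362
G1 X30.00 Y13.00 E5.2152
G1 X0.00 Y13.00 E8.4082
G1 X0.00 Y0.00 E9.7918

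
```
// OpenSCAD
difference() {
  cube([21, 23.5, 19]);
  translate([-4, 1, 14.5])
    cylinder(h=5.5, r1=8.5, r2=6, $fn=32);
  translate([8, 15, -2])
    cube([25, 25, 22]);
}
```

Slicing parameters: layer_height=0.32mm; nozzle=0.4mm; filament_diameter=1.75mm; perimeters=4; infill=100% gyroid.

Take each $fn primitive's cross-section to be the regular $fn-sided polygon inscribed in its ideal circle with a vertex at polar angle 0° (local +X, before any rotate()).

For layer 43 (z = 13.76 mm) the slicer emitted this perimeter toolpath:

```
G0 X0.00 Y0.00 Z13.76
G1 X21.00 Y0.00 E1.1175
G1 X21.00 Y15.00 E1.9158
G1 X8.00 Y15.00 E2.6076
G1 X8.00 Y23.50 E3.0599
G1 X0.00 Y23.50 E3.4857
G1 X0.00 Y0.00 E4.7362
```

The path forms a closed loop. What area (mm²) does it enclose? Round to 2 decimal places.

Apply the shoelace formula to the sequence of (X, Y) vertices; enclosed area = 383.00 mm².

383.00 mm²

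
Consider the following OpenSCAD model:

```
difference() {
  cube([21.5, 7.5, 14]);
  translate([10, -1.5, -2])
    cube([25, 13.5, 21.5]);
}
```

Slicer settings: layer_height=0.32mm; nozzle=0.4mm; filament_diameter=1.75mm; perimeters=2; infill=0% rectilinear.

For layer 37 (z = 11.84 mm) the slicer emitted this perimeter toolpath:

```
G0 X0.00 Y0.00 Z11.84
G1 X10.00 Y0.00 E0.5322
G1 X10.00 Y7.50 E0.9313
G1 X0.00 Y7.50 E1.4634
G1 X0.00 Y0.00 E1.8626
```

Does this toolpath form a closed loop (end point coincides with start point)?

Start point (G0): (0.00, 0.00). End point (last G1): the path returns to the start — closed.

yes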